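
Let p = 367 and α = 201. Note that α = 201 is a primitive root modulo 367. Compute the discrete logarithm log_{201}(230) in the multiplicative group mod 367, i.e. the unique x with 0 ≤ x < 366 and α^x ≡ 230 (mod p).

75

Baby-step giant-step with m = ceil(sqrt(366)) = 20.
Baby table (201^j mod 367 for j=0..19):
  0:1  1:201  2:31  3:359  4:227  5:119  6:64  7:19
  8:149  9:222  10:215  11:276  12:59  13:115  14:361  15:262
  16:181  17:48  18:106  19:20
Giant step factor: 201^(-20) ≡ 259 (mod 367).
Scan 230·259^i mod 367 for i = 0, 1, …:
  i=0: 230   i=1: 116   i=2: 317   i=3: 262
Match at i=3, j=15: x = 3·20 + 15 = 75.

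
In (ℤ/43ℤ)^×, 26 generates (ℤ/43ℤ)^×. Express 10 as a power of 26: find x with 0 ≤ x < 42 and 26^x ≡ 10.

Successive powers of 26 modulo 43:
  26^0=1  26^1=26  26^2=31  26^3=32  26^4=15  26^5=3
  26^6=35  26^7=7  26^8=10
So 26^8 ≡ 10 (mod 43), giving x = 8.

8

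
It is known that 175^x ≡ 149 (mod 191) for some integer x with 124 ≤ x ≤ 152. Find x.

146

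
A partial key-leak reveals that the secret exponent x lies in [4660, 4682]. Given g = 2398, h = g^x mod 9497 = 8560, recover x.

4677

Compute 2398^4660 mod 9497 = 2249, then multiply by 2398 repeatedly:
  2398^4660=2249  2398^4661=8303  2398^4662=4882  2398^4663=6732  2398^4664=7933
  2398^4665=843  2398^4666=8150  2398^4667=8371  2398^4668=6497  2398^4669=4726
  2398^4670=3027  2398^4671=3038  2398^4672=925  2398^4673=5349  2398^4674=5952
  2398^4675=8402  2398^4676=4859  2398^4677=8560
Found 8560 at exponent 4677.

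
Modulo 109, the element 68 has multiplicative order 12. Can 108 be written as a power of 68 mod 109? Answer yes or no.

108 ∈ ⟨68⟩ iff 108^12 ≡ 1 (mod 109), since |⟨68⟩| = 12.
108^12 mod 109 = 1.
Since 1 = 1, 108 lies in the subgroup.

yes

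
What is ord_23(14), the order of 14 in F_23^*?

The order of 14 must divide p − 1 = 22 = 2 · 11.
Divisors: 1, 2, 11, 22.
Check each in increasing order: 14^1 ≡ 14;  14^2 ≡ 12;  14^11 ≡ 22;  14^22 ≡ 1.
Smallest exponent giving 1 is 22.

22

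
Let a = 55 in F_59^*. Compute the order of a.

58

The order of 55 must divide p − 1 = 58 = 2 · 29.
Divisors: 1, 2, 29, 58.
Check each in increasing order: 55^1 ≡ 55;  55^2 ≡ 16;  55^29 ≡ 58;  55^58 ≡ 1.
Smallest exponent giving 1 is 58.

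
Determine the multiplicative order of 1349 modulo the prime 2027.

The order of 1349 must divide p − 1 = 2026 = 2 · 1013.
Divisors: 1, 2, 1013, 2026.
Check each in increasing order: 1349^1 ≡ 1349;  1349^2 ≡ 1582;  1349^1013 ≡ 1.
Smallest exponent giving 1 is 1013.

1013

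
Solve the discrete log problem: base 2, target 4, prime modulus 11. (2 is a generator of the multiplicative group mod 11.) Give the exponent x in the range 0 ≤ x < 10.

2

Successive powers of 2 modulo 11:
  2^0=1  2^1=2  2^2=4
So 2^2 ≡ 4 (mod 11), giving x = 2.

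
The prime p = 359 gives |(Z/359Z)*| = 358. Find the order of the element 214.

The order of 214 must divide p − 1 = 358 = 2 · 179.
Divisors: 1, 2, 179, 358.
Check each in increasing order: 214^1 ≡ 214;  214^2 ≡ 203;  214^179 ≡ 1.
Smallest exponent giving 1 is 179.

179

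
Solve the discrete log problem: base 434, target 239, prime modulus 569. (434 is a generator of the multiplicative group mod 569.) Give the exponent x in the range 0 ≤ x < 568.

78

Baby-step giant-step with m = ceil(sqrt(568)) = 24.
Baby table (434^j mod 569 for j=0..23):
  0:1  1:434  2:17  3:550  4:289  5:246  6:361  7:199
  8:447  9:538  10:202  11:42  12:20  13:145  14:340  15:189
  16:90  17:368  18:392  19:566  20:405  21:518  22:57  23:271
Giant step factor: 434^(-24) ≡ 101 (mod 569).
Scan 239·101^i mod 569 for i = 0, 1, …:
  i=0: 239   i=1: 241   i=2: 443   i=3: 361
Match at i=3, j=6: x = 3·24 + 6 = 78.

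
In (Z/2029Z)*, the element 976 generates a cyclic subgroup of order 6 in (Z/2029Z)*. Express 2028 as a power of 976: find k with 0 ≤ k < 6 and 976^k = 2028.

Successive powers of 976 modulo 2029:
  976^0=1  976^1=976  976^2=975  976^3=2028
So 976^3 ≡ 2028 (mod 2029), giving k = 3.

3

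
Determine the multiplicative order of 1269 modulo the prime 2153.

538

The order of 1269 must divide p − 1 = 2152 = 2^3 · 269.
Divisors: 1, 2, 4, 8, 269, 538, 1076, 2152.
Check each in increasing order: 1269^1 ≡ 1269;  1269^2 ≡ 2070;  1269^4 ≡ 430;  1269^8 ≡ 1895;  1269^269 ≡ 2152;  1269^538 ≡ 1.
Smallest exponent giving 1 is 538.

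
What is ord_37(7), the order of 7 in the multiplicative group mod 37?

9

The order of 7 must divide p − 1 = 36 = 2^2 · 3^2.
Divisors: 1, 2, 3, 4, 6, 9, 12, 18, 36.
Check each in increasing order: 7^1 ≡ 7;  7^2 ≡ 12;  7^3 ≡ 10;  7^4 ≡ 33;  7^6 ≡ 26;  7^9 ≡ 1.
Smallest exponent giving 1 is 9.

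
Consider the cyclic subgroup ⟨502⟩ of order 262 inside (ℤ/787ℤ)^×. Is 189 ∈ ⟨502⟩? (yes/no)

no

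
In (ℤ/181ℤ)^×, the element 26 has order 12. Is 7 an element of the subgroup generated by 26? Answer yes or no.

⟨26⟩ has order 12; its elements mod 181 are {1, 7, 19, 26, 48, 49, 132, 133, 155, 162, 174, 180}.
7 is in this set.

yes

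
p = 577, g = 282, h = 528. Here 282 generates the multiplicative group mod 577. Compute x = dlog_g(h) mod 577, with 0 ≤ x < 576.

Baby-step giant-step with m = ceil(sqrt(576)) = 24.
Baby table (282^j mod 577 for j=0..23):
  0:1  1:282  2:475  3:86  4:18  5:460  6:472  7:394
  8:324  9:202  10:418  11:168  12:62  13:174  14:23  15:139
  16:539  17:247  18:414  19:194  20:470  21:407  22:528  23:30
Giant step factor: 282^(-24) ≡ 216 (mod 577).
Scan 528·216^i mod 577 for i = 0, 1, …:
  i=0: 528
Match at i=0, j=22: x = 0·24 + 22 = 22.

22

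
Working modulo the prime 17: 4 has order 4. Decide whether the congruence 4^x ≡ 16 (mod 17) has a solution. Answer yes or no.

yes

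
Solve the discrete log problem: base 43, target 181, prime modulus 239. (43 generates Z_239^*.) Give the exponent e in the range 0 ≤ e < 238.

Successive powers of 43 modulo 239:
  43^0=1  43^1=43  43^2=176  43^3=159  43^4=145  43^5=21
  43^6=186  43^7=111  43^8=232  43^9=177  43^10=202  43^11=82
  43^12=180  43^13=92  43^14=132  43^15=179  43^16=49  43^17=195
  43^18=20  43^19=143  43^20=174  43^21=73  43^22=32  43^23=181
So 43^23 ≡ 181 (mod 239), giving e = 23.

23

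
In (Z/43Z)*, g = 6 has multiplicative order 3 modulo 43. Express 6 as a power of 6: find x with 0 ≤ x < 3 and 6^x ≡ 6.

1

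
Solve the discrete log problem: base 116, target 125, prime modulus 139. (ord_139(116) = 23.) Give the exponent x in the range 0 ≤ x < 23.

7

Successive powers of 116 modulo 139:
  116^0=1  116^1=116  116^2=112  116^3=65  116^4=34  116^5=52
  116^6=55  116^7=125
So 116^7 ≡ 125 (mod 139), giving x = 7.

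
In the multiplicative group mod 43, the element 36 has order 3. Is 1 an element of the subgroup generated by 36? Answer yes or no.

yes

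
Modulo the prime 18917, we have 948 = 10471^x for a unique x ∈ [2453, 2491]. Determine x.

2455

Compute 10471^2453 mod 18917 = 17529, then multiply by 10471 repeatedly:
  10471^2453=17529  10471^2454=13425  10471^2455=948
Found 948 at exponent 2455.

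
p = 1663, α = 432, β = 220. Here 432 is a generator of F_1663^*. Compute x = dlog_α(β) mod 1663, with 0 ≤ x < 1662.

409

Baby-step giant-step with m = ceil(sqrt(1662)) = 41.
Baby table (432^j mod 1663 for j=0..40):
  0:1  1:432  2:368  3:991  4:721  5:491  6:911  7:1084
  8:985  9:1455  10:1609  11:1617  12:84  13:1365  14:978  15:94
  16:696  17:1332  18:26  19:1254  20:1253  21:821  22:453  23:1125
  24:404  25:1576  26:665  27:1244  28:259  29:467  30:521  31:567
  32:483  33:781  34:1466  35:1372  36:676  37:1007  38:981  39:1390
  40:137
Giant step factor: 432^(-41) ≡ 513 (mod 1663).
Scan 220·513^i mod 1663 for i = 0, 1, …:
  i=0: 220   i=1: 1439   i=2: 1498   i=3: 168
  i=4: 1371   i=5: 1537   i=6: 219   i=7: 926
  i=8: 1083   i=9: 137
Match at i=9, j=40: x = 9·41 + 40 = 409.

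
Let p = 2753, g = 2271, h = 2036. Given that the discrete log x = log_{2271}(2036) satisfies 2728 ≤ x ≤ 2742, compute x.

2737

Compute 2271^2728 mod 2753 = 2704, then multiply by 2271 repeatedly:
  2271^2728=2704  2271^2729=1594  2271^2730=2532  2271^2731=1908  2271^2732=2599
  2271^2733=2650  2271^2734=92  2271^2735=2457  2271^2736=2269  2271^2737=2036
Found 2036 at exponent 2737.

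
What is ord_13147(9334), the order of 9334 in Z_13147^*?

The order of 9334 must divide p − 1 = 13146 = 2 · 3 · 7 · 313.
Divisors: 1, 2, 3, 6, 7, 14, 21, 42, 313, 626, 939, 1878, 2191, 4382, 6573, 13146.
Check each in increasing order: 9334^1 ≡ 9334;  9334^2 ≡ 11534;  9334^3 ≡ 10720;  9334^6 ≡ 473;  9334^7 ≡ 10737;  9334^14 ≡ 10273;  9334^21 ≡ 11018;  9334^42 ≡ 10073;  9334^313 ≡ 2271;  9334^626 ≡ 3817;  9334^939 ≡ 4534;  9334^1878 ≡ 8395;  9334^2191 ≡ 1895;  9334^4382 ≡ 1894;  9334^6573 ≡ 13146;  9334^13146 ≡ 1.
Smallest exponent giving 1 is 13146.

13146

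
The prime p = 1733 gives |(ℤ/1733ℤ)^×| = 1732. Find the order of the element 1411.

The order of 1411 must divide p − 1 = 1732 = 2^2 · 433.
Divisors: 1, 2, 4, 433, 866, 1732.
Check each in increasing order: 1411^1 ≡ 1411;  1411^2 ≡ 1437;  1411^4 ≡ 966;  1411^433 ≡ 410;  1411^866 ≡ 1732;  1411^1732 ≡ 1.
Smallest exponent giving 1 is 1732.

1732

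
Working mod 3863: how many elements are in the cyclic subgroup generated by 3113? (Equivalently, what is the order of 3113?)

1931

The order of 3113 must divide p − 1 = 3862 = 2 · 1931.
Divisors: 1, 2, 1931, 3862.
Check each in increasing order: 3113^1 ≡ 3113;  3113^2 ≡ 2365;  3113^1931 ≡ 1.
Smallest exponent giving 1 is 1931.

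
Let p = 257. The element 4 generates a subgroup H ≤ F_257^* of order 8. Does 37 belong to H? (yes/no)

no

⟨4⟩ has order 8; its elements mod 257 are {1, 4, 16, 64, 193, 241, 253, 256}.
37 is not in this set.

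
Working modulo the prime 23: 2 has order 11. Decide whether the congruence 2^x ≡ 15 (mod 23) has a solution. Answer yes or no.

no

⟨2⟩ has order 11; its elements mod 23 are {1, 2, 3, 4, 6, 8, 9, 12, 13, 16, 18}.
15 is not in this set.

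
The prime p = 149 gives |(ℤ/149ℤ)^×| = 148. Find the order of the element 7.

74

The order of 7 must divide p − 1 = 148 = 2^2 · 37.
Divisors: 1, 2, 4, 37, 74, 148.
Check each in increasing order: 7^1 ≡ 7;  7^2 ≡ 49;  7^4 ≡ 17;  7^37 ≡ 148;  7^74 ≡ 1.
Smallest exponent giving 1 is 74.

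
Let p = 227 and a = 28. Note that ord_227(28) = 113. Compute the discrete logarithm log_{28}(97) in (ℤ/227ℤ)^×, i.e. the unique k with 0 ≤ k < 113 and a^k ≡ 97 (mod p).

49

Baby-step giant-step with m = ceil(sqrt(113)) = 11.
Baby table (28^j mod 227 for j=0..10):
  0:1  1:28  2:103  3:160  4:167  5:136  6:176  7:161
  8:195  9:12  10:109
Giant step factor: 28^(-11) ≡ 9 (mod 227).
Scan 97·9^i mod 227 for i = 0, 1, …:
  i=0: 97   i=1: 192   i=2: 139   i=3: 116
  i=4: 136
Match at i=4, j=5: k = 4·11 + 5 = 49.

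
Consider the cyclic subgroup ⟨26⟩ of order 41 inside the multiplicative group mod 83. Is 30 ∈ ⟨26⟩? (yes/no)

yes

30 ∈ ⟨26⟩ iff 30^41 ≡ 1 (mod 83), since |⟨26⟩| = 41.
30^41 mod 83 = 1.
Since 1 = 1, 30 lies in the subgroup.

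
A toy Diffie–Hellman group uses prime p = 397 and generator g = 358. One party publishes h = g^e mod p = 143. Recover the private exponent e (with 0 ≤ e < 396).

301

Baby-step giant-step with m = ceil(sqrt(396)) = 20.
Baby table (358^j mod 397 for j=0..19):
  0:1  1:358  2:330  3:231  4:122  5:6  6:163  7:392
  8:195  9:335  10:36  11:184  12:367  13:376  14:25  15:216
  16:310  17:217  18:271  19:150
Giant step factor: 358^(-20) ≡ 121 (mod 397).
Scan 143·121^i mod 397 for i = 0, 1, …:
  i=0: 143   i=1: 232   i=2: 282   i=3: 377
  i=4: 359   i=5: 166   i=6: 236   i=7: 369
  i=8: 185   i=9: 153     …   i=14: 272
  i=15: 358
Match at i=15, j=1: e = 15·20 + 1 = 301.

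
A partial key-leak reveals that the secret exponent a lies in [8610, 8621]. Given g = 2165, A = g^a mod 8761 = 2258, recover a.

8612

Compute 2165^8610 mod 8761 = 5087, then multiply by 2165 repeatedly:
  2165^8610=5087  2165^8611=778  2165^8612=2258
Found 2258 at exponent 8612.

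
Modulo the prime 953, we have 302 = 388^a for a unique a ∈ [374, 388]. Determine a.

Compute 388^374 mod 953 = 282, then multiply by 388 repeatedly:
  388^374=282  388^375=774  388^376=117  388^377=605  388^378=302
Found 302 at exponent 378.

378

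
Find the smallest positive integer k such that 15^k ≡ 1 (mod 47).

46

The order of 15 must divide p − 1 = 46 = 2 · 23.
Divisors: 1, 2, 23, 46.
Check each in increasing order: 15^1 ≡ 15;  15^2 ≡ 37;  15^23 ≡ 46;  15^46 ≡ 1.
Smallest exponent giving 1 is 46.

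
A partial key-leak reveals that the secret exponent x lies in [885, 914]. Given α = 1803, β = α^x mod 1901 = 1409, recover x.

Compute 1803^885 mod 1901 = 199, then multiply by 1803 repeatedly:
  1803^885=199  1803^886=1409
Found 1409 at exponent 886.

886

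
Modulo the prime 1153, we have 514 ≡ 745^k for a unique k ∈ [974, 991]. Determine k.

979

Compute 745^974 mod 1153 = 192, then multiply by 745 repeatedly:
  745^974=192  745^975=68  745^976=1081  745^977=551  745^978=27
  745^979=514
Found 514 at exponent 979.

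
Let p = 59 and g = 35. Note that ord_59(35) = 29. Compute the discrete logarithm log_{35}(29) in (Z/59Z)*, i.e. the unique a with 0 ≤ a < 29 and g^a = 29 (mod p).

6

Successive powers of 35 modulo 59:
  35^0=1  35^1=35  35^2=45  35^3=41  35^4=19  35^5=16
  35^6=29
So 35^6 ≡ 29 (mod 59), giving a = 6.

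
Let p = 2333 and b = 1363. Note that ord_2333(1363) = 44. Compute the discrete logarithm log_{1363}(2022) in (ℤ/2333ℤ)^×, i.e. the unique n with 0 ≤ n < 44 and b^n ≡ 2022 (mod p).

16

Baby-step giant-step with m = ceil(sqrt(44)) = 7.
Baby table (1363^j mod 2333 for j=0..6):
  0:1  1:1363  2:701  3:1266  4:1471  5:926  6:2318
Giant step factor: 1363^(-7) ≡ 2109 (mod 2333).
Scan 2022·2109^i mod 2333 for i = 0, 1, …:
  i=0: 2022   i=1: 2007   i=2: 701
Match at i=2, j=2: n = 2·7 + 2 = 16.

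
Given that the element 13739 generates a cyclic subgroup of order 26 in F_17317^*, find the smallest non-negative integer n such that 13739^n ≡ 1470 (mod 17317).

9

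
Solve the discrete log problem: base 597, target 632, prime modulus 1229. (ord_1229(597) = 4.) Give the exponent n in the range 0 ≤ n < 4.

3

Successive powers of 597 modulo 1229:
  597^0=1  597^1=597  597^2=1228  597^3=632
So 597^3 ≡ 632 (mod 1229), giving n = 3.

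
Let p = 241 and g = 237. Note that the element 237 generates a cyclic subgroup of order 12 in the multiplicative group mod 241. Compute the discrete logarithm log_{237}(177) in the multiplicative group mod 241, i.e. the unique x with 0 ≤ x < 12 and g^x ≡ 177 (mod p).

3

Successive powers of 237 modulo 241:
  237^0=1  237^1=237  237^2=16  237^3=177
So 237^3 ≡ 177 (mod 241), giving x = 3.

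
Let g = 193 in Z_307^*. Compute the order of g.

34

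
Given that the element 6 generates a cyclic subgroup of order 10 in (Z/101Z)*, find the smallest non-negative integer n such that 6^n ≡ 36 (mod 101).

2

Successive powers of 6 modulo 101:
  6^0=1  6^1=6  6^2=36
So 6^2 ≡ 36 (mod 101), giving n = 2.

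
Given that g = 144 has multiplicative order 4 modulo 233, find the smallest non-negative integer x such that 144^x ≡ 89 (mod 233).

3

Successive powers of 144 modulo 233:
  144^0=1  144^1=144  144^2=232  144^3=89
So 144^3 ≡ 89 (mod 233), giving x = 3.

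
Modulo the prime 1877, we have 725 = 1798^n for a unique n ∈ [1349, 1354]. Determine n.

Compute 1798^1349 mod 1877 = 1032, then multiply by 1798 repeatedly:
  1798^1349=1032  1798^1350=1060  1798^1351=725
Found 725 at exponent 1351.

1351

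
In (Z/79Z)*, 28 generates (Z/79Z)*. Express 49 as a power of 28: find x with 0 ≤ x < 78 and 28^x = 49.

Baby-step giant-step with m = ceil(sqrt(78)) = 9.
Baby table (28^j mod 79 for j=0..8):
  0:1  1:28  2:73  3:69  4:36  5:60  6:21  7:35
  8:32
Giant step factor: 28^(-9) ≡ 41 (mod 79).
Scan 49·41^i mod 79 for i = 0, 1, …:
  i=0: 49   i=1: 34   i=2: 51   i=3: 37
  i=4: 16   i=5: 24   i=6: 36
Match at i=6, j=4: x = 6·9 + 4 = 58.

58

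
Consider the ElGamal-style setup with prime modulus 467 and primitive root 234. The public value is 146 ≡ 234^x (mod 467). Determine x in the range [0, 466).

Successive powers of 234 modulo 467:
  234^0=1  234^1=234  234^2=117  234^3=292  234^4=146
So 234^4 ≡ 146 (mod 467), giving x = 4.

4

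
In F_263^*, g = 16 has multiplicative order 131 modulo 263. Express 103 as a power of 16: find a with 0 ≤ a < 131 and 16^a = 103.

39

Baby-step giant-step with m = ceil(sqrt(131)) = 12.
Baby table (16^j mod 263 for j=0..11):
  0:1  1:16  2:256  3:151  4:49  5:258  6:183  7:35
  8:34  9:18  10:25  11:137
Giant step factor: 16^(-12) ≡ 3 (mod 263).
Scan 103·3^i mod 263 for i = 0, 1, …:
  i=0: 103   i=1: 46   i=2: 138   i=3: 151
Match at i=3, j=3: a = 3·12 + 3 = 39.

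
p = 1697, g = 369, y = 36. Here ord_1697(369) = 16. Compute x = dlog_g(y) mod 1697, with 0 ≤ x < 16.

13

Successive powers of 369 modulo 1697:
  369^0=1  369^1=369  369^2=401  369^3=330  369^4=1283  369^5=1661
  369^6=292  369^7=837  369^8=1696  369^9=1328  369^10=1296  369^11=1367
  369^12=414  369^13=36
So 369^13 ≡ 36 (mod 1697), giving x = 13.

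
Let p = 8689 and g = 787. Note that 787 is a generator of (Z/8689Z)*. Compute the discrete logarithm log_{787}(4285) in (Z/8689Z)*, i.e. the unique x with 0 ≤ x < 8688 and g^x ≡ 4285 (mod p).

7878

Baby-step giant-step with m = ceil(sqrt(8688)) = 94.
Baby table (787^j mod 8689 for j=0..93):
  0:1  1:787  2:2450  3:7881  4:7090  5:1492  6:1189  7:6020
  8:2235  9:3767  10:1680  11:1432  12:6103  13:6733  14:7270  15:4128
  16:7739  17:8293  18:1152  19:2968  20:7164  21:7596  22:20  23:7051
  24:5555  25:1218  26:2776  27:3773  28:6402  29:7443  30:1255  31:5828
  32:7533  33:2573  34:414  35:4325  36:6376  37:4359  38:7067  39:769
  40:5662  41:7226  42:4256  43:4207  44:400  45:1996  46:6832  47:6982
  48:3386  49:5948  50:6394  51:1147  52:7722  53:3603  54:2947  55:8015
  56:8280  57:8299  58:5874  59:290  60:2316  61:6691  62:283  63:5496
  64:6919  65:5939  66:8000  67:5164  68:6305  69:616  70:6897  71:6003
  72:6234  73:5562  74:6727  75:2548  76:6806  77:3898  78:509  79:889
  80:4523  81:5800  82:2875  83:3485  84:5660  85:5652  86:8045  87:5823
  88:3598  89:7701  90:4454  91:3631  92:7605  93:7103
Giant step factor: 787^(-94) ≡ 8142 (mod 8689).
Scan 4285·8142^i mod 8689 for i = 0, 1, …:
  i=0: 4285   i=1: 2135   i=2: 5170   i=3: 4624
  i=4: 7860   i=5: 1635   i=6: 622   i=7: 7326
  i=8: 6996   i=9: 5037     …   i=82: 4340
  i=83: 6806
Match at i=83, j=76: x = 83·94 + 76 = 7878.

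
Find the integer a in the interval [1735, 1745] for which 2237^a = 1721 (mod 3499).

Compute 2237^1735 mod 3499 = 1862, then multiply by 2237 repeatedly:
  2237^1735=1862  2237^1736=1484  2237^1737=2656  2237^1738=170  2237^1739=2398
  2237^1740=359  2237^1741=1812  2237^1742=1602  2237^1743=698  2237^1744=872
  2237^1745=1721
Found 1721 at exponent 1745.

1745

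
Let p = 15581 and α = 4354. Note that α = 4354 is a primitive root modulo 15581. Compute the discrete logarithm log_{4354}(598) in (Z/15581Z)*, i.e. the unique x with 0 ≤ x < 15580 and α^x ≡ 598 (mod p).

Baby-step giant-step with m = ceil(sqrt(15580)) = 125.
Baby table (4354^j mod 15581 for j=0..124):
  0:1  1:4354  2:10820  3:8917  4:12347  5:4388  6:3046  7:2853
  8:3905  9:3499  10:12009  11:12931  12:7421  13:11621  14:6327  15:550
  16:10807  17:14639  18:11916  19:13115  20:13926  21:8133  22:11050  23:13153
  24:7987  25:14187  26:7114  27:14909  28:3340  29:5287  30:6461  31:7489
  32:11654  33:9780  34:14828  35:9029  36:1403  37:910  38:4566  39:14589
  40:12350  41:1869  42:4344  43:14023  44:9784  45:1082  46:5566  47:5909
  48:3555  49:6537  50:11192  51:8181  52:1908  53:2759  54:15316  55:14765
  56:15185  57:5307  58:55  59:5755  60:3022  61:7424  62:9102  63:7625
  64:11720  65:1105  66:12222  67:5473  68:6093  69:10060  70:3049  71:334
  72:5203  73:14669  74:2307  75:10514  76:978  77:4599  78:2461  79:11047
  80:91  81:6689  82:3017  83:1235  84:1745  85:9783  86:12309  87:10327
  88:12573  89:6789  90:2149  91:8146  92:5328  93:13584  94:14841  95:3307
  96:1834  97:7764  98:9267  99:9309  100:5205  101:7796  102:8366  103:12767
  104:10091  105:13375  106:8553  107:1172  108:7901  109:13687  110:11454  111:11516
  112:1006  113:1863  114:9382  115:11427  116:3025  117:4905  118:10400  119:3214
  120:2018  121:14269  122:5779  123:14032  124:2227
Giant step factor: 4354^(-125) ≡ 6848 (mod 15581).
Scan 598·6848^i mod 15581 for i = 0, 1, …:
  i=0: 598   i=1: 12882   i=2: 11895   i=3: 15073
  i=4: 11360   i=5: 12928   i=6: 15283   i=7: 407
  i=8: 13718   i=9: 3015     …   i=70: 10494
  i=71: 3340
Match at i=71, j=28: x = 71·125 + 28 = 8903.

8903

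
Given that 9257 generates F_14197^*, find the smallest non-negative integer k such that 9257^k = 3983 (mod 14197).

368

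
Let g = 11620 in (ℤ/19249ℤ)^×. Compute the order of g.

401

The order of 11620 must divide p − 1 = 19248 = 2^4 · 3 · 401.
Divisors: 1, 2, 3, 4, 6, 8, 12, 16, 24, 48, 401, 802, 1203, 1604, 2406, 3208, 4812, 6416, 9624, 19248.
Check each in increasing order: 11620^1 ≡ 11620;  11620^2 ≡ 11914;  11620^3 ≡ 1872;  11620^4 ≡ 1270;  11620^6 ≡ 1066;  11620^8 ≡ 15233;  11620^12 ≡ 665;  11620^16 ≡ 16843;  11620^24 ≡ 18747;  11620^48 ≡ 1767;  11620^401 ≡ 1.
Smallest exponent giving 1 is 401.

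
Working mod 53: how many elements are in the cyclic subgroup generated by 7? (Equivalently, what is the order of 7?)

The order of 7 must divide p − 1 = 52 = 2^2 · 13.
Divisors: 1, 2, 4, 13, 26, 52.
Check each in increasing order: 7^1 ≡ 7;  7^2 ≡ 49;  7^4 ≡ 16;  7^13 ≡ 52;  7^26 ≡ 1.
Smallest exponent giving 1 is 26.

26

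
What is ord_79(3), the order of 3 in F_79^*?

The order of 3 must divide p − 1 = 78 = 2 · 3 · 13.
Divisors: 1, 2, 3, 6, 13, 26, 39, 78.
Check each in increasing order: 3^1 ≡ 3;  3^2 ≡ 9;  3^3 ≡ 27;  3^6 ≡ 18;  3^13 ≡ 24;  3^26 ≡ 23;  3^39 ≡ 78;  3^78 ≡ 1.
Smallest exponent giving 1 is 78.

78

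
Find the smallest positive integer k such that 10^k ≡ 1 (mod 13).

6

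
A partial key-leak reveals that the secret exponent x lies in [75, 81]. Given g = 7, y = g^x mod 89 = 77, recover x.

Compute 7^75 mod 89 = 27, then multiply by 7 repeatedly:
  7^75=27  7^76=11  7^77=77
Found 77 at exponent 77.

77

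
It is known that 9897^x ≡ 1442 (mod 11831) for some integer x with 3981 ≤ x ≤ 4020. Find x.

Compute 9897^3981 mod 11831 = 10716, then multiply by 9897 repeatedly:
  9897^3981=10716  9897^3982=3168  9897^3983=1546  9897^3984=3279  9897^3985=11661
  9897^3986=9343  9897^3987=8406  9897^3988=10421  9897^3989=5810  9897^3990=2910
  9897^3991=3616  9897^3992=10608  9897^3993=10913  9897^3994=762  9897^3995=5167
  9897^3996=4217  9897^3997=7712  9897^3998=3883  9897^3999=2963  9897^4000=7593
  9897^4001=9240  9897^4002=6481  9897^4003=6606  9897^4004=1476  9897^4005=8518
  9897^4006=6771  9897^4007=1803  9897^4008=3143  9897^4009=2572  9897^4010=6603
  9897^4011=7278  9897^4012=3238  9897^4013=8138  9897^4014=8169  9897^4015=7370
  9897^4016=2775  9897^4017=4424  9897^4018=9628  9897^4019=1442
Found 1442 at exponent 4019.

4019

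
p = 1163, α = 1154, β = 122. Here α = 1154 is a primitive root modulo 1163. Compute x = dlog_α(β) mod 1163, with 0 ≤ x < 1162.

Baby-step giant-step with m = ceil(sqrt(1162)) = 35.
Baby table (1154^j mod 1163 for j=0..34):
  0:1  1:1154  2:81  3:434  4:746  5:264  6:1113  7:450
  8:602  9:397  10:1079  11:756  12:174  13:760  14:138  15:1084
  16:711  17:579  18:604  19:379  20:78  21:461  22:503  23:125
  24:38  25:821  26:752  27:210  28:436  29:728  30:426  31:818
  32:779  33:1130  34:297
Giant step factor: 1154^(-35) ≡ 429 (mod 1163).
Scan 122·429^i mod 1163 for i = 0, 1, …:
  i=0: 122   i=1: 3   i=2: 124   i=3: 861
  i=4: 698   i=5: 551   i=6: 290   i=7: 1132
  i=8: 657   i=9: 407     …   i=24: 666
  i=25: 779
Match at i=25, j=32: x = 25·35 + 32 = 907.

907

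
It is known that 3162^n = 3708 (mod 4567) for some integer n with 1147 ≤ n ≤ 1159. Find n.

1150

Compute 3162^1147 mod 4567 = 3344, then multiply by 3162 repeatedly:
  3162^1147=3344  3162^1148=1123  3162^1149=2367  3162^1150=3708
Found 3708 at exponent 1150.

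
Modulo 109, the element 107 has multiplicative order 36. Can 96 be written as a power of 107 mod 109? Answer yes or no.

no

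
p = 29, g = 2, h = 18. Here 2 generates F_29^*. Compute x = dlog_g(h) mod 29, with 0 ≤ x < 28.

Successive powers of 2 modulo 29:
  2^0=1  2^1=2  2^2=4  2^3=8  2^4=16  2^5=3
  2^6=6  2^7=12  2^8=24  2^9=19  2^10=9  2^11=18
So 2^11 ≡ 18 (mod 29), giving x = 11.

11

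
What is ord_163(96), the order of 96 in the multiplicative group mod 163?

The order of 96 must divide p − 1 = 162 = 2 · 3^4.
Divisors: 1, 2, 3, 6, 9, 18, 27, 54, 81, 162.
Check each in increasing order: 96^1 ≡ 96;  96^2 ≡ 88;  96^3 ≡ 135;  96^6 ≡ 132;  96^9 ≡ 53;  96^18 ≡ 38;  96^27 ≡ 58;  96^54 ≡ 104;  96^81 ≡ 1.
Smallest exponent giving 1 is 81.

81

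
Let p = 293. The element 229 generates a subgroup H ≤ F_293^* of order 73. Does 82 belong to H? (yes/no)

82 ∈ ⟨229⟩ iff 82^73 ≡ 1 (mod 293), since |⟨229⟩| = 73.
82^73 mod 293 = 1.
Since 1 = 1, 82 lies in the subgroup.

yes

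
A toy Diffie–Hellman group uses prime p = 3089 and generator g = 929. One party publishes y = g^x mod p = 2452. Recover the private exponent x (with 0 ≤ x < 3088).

1775

Baby-step giant-step with m = ceil(sqrt(3088)) = 56.
Baby table (929^j mod 3089 for j=0..55):
  0:1  1:929  2:1210  3:2783  4:3003  5:420  6:966  7:1604
  8:1218  9:948  10:327  11:1061  12:278  13:1875  14:2768  15:1424
  16:804  17:2467  18:2894  19:1096  20:1903  21:979  22:1325  23:1503
  24:59  25:2298  26:343  27:480  28:1104  29:68  30:1392  31:1966
  32:815  33:330  34:759  35:819  36:957  37:2510  38:2684  39:613
  40:1101  41:370  42:851  43:2884  44:1073  45:2159  46:950  47:2185
  48:392  49:2755  50:1703  51:519  52:267  53:923  54:1814  55:1701
Giant step factor: 929^(-56) ≡ 1661 (mod 3089).
Scan 2452·1661^i mod 3089 for i = 0, 1, …:
  i=0: 2452   i=1: 1470   i=2: 1360   i=3: 901
  i=4: 1485   i=5: 1563   i=6: 1383   i=7: 2036
  i=8: 2430   i=9: 1996     …   i=30: 867
  i=31: 613
Match at i=31, j=39: x = 31·56 + 39 = 1775.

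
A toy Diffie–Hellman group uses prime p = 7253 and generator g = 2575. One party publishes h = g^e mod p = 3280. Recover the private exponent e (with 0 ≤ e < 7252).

Baby-step giant-step with m = ceil(sqrt(7252)) = 86.
Baby table (2575^j mod 7253 for j=0..85):
  0:1  1:2575  2:1383  3:2  4:5150  5:2766  6:4  7:3047
  8:5532  9:8  10:6094  11:3811  12:16  13:4935  14:369  15:32
  16:2617  17:738  18:64  19:5234  20:1476  21:128  22:3215  23:2952
  24:256  25:6430  26:5904  27:512  28:5607  29:4555  30:1024  31:3961
  32:1857  33:2048  34:669  35:3714  36:4096  37:1338  38:175  39:939
  40:2676  41:350  42:1878  43:5352  44:700  45:3756  46:3451  47:1400
  48:259  49:6902  50:2800  51:518  52:6551  53:5600  54:1036  55:5849
  56:3947  57:2072  58:4445  59:641  60:4144  61:1637  62:1282  63:1035
  64:3274  65:2564  66:2070  67:6548  68:5128  69:4140  70:5843  71:3003
  72:1027  73:4433  74:6006  75:2054  76:1613  77:4759  78:4108  79:3226
  80:2265  81:963  82:6452  83:4530  84:1926  85:5651
Giant step factor: 2575^(-86) ≡ 5222 (mod 7253).
Scan 3280·5222^i mod 7253 for i = 0, 1, …:
  i=0: 3280   i=1: 3827   i=2: 2579   i=3: 5970
  i=4: 1946   i=5: 559   i=6: 3392   i=7: 1198
  i=8: 3870   i=9: 2282     …   i=13: 5060
  i=14: 641
Match at i=14, j=59: e = 14·86 + 59 = 1263.

1263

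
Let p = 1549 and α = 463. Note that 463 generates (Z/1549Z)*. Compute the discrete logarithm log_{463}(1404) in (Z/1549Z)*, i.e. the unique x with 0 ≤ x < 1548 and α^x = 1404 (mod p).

Baby-step giant-step with m = ceil(sqrt(1548)) = 40.
Baby table (463^j mod 1549 for j=0..39):
  0:1  1:463  2:607  3:672  4:1336  5:517  6:825  7:921
  8:448  9:1407  10:861  11:550  12:614  13:815  14:938  15:574
  16:883  17:1442  18:27  19:109  20:899  21:1105  22:445  23:18
  24:589  25:83  26:1253  27:813  28:12  29:909  30:1088  31:319
  32:542  33:8  34:606  35:209  36:729  37:1394  38:1038  39:404
Giant step factor: 463^(-40) ≡ 189 (mod 1549).
Scan 1404·189^i mod 1549 for i = 0, 1, …:
  i=0: 1404   i=1: 477   i=2: 311   i=3: 1466
  i=4: 1352   i=5: 1492   i=6: 70   i=7: 838
  i=8: 384   i=9: 1322     …   i=21: 1043
  i=22: 404
Match at i=22, j=39: x = 22·40 + 39 = 919.

919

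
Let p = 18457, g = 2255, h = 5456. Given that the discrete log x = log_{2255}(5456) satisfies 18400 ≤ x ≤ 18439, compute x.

Compute 2255^18400 mod 18457 = 4643, then multiply by 2255 repeatedly:
  2255^18400=4643  2255^18401=4846  2255^18402=1186  2255^18403=16622  2255^18404=14900
  2255^18405=7760  2255^18406=1564  2255^18407=1533  2255^18408=5456
Found 5456 at exponent 18408.

18408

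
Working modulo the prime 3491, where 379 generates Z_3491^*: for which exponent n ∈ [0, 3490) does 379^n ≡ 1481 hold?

1364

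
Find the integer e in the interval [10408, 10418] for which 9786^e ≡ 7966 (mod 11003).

10416

Compute 9786^10408 mod 11003 = 8870, then multiply by 9786 repeatedly:
  9786^10408=8870  9786^10409=10156  9786^10410=7520  9786^10411=2656  9786^10412=2530
  9786^10413=1830  9786^10414=6499  9786^10415=1874  9786^10416=7966
Found 7966 at exponent 10416.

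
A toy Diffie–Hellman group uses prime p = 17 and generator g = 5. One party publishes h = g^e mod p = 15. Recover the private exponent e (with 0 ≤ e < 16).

Successive powers of 5 modulo 17:
  5^0=1  5^1=5  5^2=8  5^3=6  5^4=13  5^5=14
  5^6=2  5^7=10  5^8=16  5^9=12  5^10=9  5^11=11
  5^12=4  5^13=3  5^14=15
So 5^14 ≡ 15 (mod 17), giving e = 14.

14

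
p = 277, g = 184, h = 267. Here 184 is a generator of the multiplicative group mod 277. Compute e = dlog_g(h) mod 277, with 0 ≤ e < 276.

94

Baby-step giant-step with m = ceil(sqrt(276)) = 17.
Baby table (184^j mod 277 for j=0..16):
  0:1  1:184  2:62  3:51  4:243  5:115  6:108  7:205
  8:48  9:245  10:206  11:232  12:30  13:257  14:198  15:145
  16:88
Giant step factor: 184^(-17) ≡ 11 (mod 277).
Scan 267·11^i mod 277 for i = 0, 1, …:
  i=0: 267   i=1: 167   i=2: 175   i=3: 263
  i=4: 123   i=5: 245
Match at i=5, j=9: e = 5·17 + 9 = 94.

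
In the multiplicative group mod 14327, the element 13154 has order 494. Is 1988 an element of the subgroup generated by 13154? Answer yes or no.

no

1988 ∈ ⟨13154⟩ iff 1988^494 ≡ 1 (mod 14327), since |⟨13154⟩| = 494.
1988^494 mod 14327 = 7372.
Since 7372 ≠ 1, 1988 does not lie in the subgroup.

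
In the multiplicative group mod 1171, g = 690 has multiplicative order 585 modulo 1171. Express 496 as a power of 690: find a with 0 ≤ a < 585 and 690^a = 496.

Baby-step giant-step with m = ceil(sqrt(585)) = 25.
Baby table (690^j mod 1171 for j=0..24):
  0:1  1:690  2:674  3:173  4:1099  5:673  6:654  7:425
  8:500  9:726  10:923  11:1017  12:301  13:423  14:291  15:549
  16:577  17:1161  18:126  19:286  20:612  21:720  22:296  23:486
  24:434
Giant step factor: 690^(-25) ≡ 1108 (mod 1171).
Scan 496·1108^i mod 1171 for i = 0, 1, …:
  i=0: 496   i=1: 369   i=2: 173
Match at i=2, j=3: a = 2·25 + 3 = 53.

53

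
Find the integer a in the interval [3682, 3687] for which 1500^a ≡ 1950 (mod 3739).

3685

Compute 1500^3682 mod 3739 = 761, then multiply by 1500 repeatedly:
  1500^3682=761  1500^3683=1105  1500^3684=1123  1500^3685=1950
Found 1950 at exponent 3685.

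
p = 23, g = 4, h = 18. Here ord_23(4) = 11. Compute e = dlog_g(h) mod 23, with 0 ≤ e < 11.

3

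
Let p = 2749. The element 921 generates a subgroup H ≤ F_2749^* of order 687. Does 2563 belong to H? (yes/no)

2563 ∈ ⟨921⟩ iff 2563^687 ≡ 1 (mod 2749), since |⟨921⟩| = 687.
2563^687 mod 2749 = 1.
Since 1 = 1, 2563 lies in the subgroup.

yes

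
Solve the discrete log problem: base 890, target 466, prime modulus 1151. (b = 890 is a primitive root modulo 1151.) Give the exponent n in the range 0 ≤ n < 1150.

Baby-step giant-step with m = ceil(sqrt(1150)) = 34.
Baby table (890^j mod 1151 for j=0..33):
  0:1  1:890  2:212  3:1067  4:55  5:608  6:150  7:1135
  8:723  9:61  10:193  11:271  12:631  13:1053  14:256  15:1093
  16:175  17:365  18:268  19:263  20:417  21:508  22:928  23:653
  24:1066  25:316  26:396  27:234  28:1080  29:115  30:1062  31:209
  32:699  33:570
Giant step factor: 890^(-34) ≡ 708 (mod 1151).
Scan 466·708^i mod 1151 for i = 0, 1, …:
  i=0: 466   i=1: 742   i=2: 480   i=3: 295
  i=4: 529   i=5: 457   i=6: 125   i=7: 1024
  i=8: 1013   i=9: 131     …   i=31: 577
  i=32: 1062
Match at i=32, j=30: n = 32·34 + 30 = 1118.

1118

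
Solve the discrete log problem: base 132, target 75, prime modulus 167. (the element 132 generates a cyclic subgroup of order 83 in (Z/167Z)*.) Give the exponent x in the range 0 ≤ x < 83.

Baby-step giant-step with m = ceil(sqrt(83)) = 10.
Baby table (132^j mod 167 for j=0..9):
  0:1  1:132  2:56  3:44  4:130  5:126  6:99  7:42
  8:33  9:14
Giant step factor: 132^(-10) ≡ 76 (mod 167).
Scan 75·76^i mod 167 for i = 0, 1, …:
  i=0: 75   i=1: 22   i=2: 2   i=3: 152
  i=4: 29   i=5: 33
Match at i=5, j=8: x = 5·10 + 8 = 58.

58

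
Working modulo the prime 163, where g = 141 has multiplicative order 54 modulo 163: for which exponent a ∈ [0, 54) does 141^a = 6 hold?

46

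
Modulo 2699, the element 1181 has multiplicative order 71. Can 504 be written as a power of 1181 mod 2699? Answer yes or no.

no

504 ∈ ⟨1181⟩ iff 504^71 ≡ 1 (mod 2699), since |⟨1181⟩| = 71.
504^71 mod 2699 = 466.
Since 466 ≠ 1, 504 does not lie in the subgroup.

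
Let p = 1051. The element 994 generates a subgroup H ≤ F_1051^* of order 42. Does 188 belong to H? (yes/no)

yes

188 ∈ ⟨994⟩ iff 188^42 ≡ 1 (mod 1051), since |⟨994⟩| = 42.
188^42 mod 1051 = 1.
Since 1 = 1, 188 lies in the subgroup.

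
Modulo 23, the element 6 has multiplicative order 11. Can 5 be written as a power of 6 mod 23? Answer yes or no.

⟨6⟩ has order 11; its elements mod 23 are {1, 2, 3, 4, 6, 8, 9, 12, 13, 16, 18}.
5 is not in this set.

no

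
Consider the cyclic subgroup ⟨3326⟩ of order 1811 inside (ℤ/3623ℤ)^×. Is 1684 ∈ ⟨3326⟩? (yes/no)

yes

1684 ∈ ⟨3326⟩ iff 1684^1811 ≡ 1 (mod 3623), since |⟨3326⟩| = 1811.
1684^1811 mod 3623 = 1.
Since 1 = 1, 1684 lies in the subgroup.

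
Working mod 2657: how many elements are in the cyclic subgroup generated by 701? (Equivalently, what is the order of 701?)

2656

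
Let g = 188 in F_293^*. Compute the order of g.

292

The order of 188 must divide p − 1 = 292 = 2^2 · 73.
Divisors: 1, 2, 4, 73, 146, 292.
Check each in increasing order: 188^1 ≡ 188;  188^2 ≡ 184;  188^4 ≡ 161;  188^73 ≡ 138;  188^146 ≡ 292;  188^292 ≡ 1.
Smallest exponent giving 1 is 292.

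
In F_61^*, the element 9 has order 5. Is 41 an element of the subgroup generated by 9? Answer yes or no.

⟨9⟩ has order 5; its elements mod 61 are {1, 9, 20, 34, 58}.
41 is not in this set.

no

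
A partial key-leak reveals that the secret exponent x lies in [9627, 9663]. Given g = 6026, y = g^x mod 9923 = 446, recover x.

9655

Compute 6026^9627 mod 9923 = 2406, then multiply by 6026 repeatedly:
  6026^9627=2406  6026^9628=1053  6026^9629=4581  6026^9630=9243  6026^9631=519
  6026^9632=1749  6026^9633=1248  6026^9634=8737  6026^9635=7647  6026^9636=8333
  6026^9637=4278  6026^9638=9197  6026^9639=1167  6026^9640=6858  6026^9641=6936
  6026^9642=660  6026^9643=7960  6026^9644=9101  6026^9645=8128  6026^9646=9323
  6026^9647=6295  6026^9648=7964  6026^9649=3436  6026^9650=5958  6026^9651=1494
  6026^9652=2683  6026^9653=3191  6026^9654=8115  6026^9655=446
Found 446 at exponent 9655.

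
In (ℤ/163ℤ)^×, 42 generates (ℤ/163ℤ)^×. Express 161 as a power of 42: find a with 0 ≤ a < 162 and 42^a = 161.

Baby-step giant-step with m = ceil(sqrt(162)) = 13.
Baby table (42^j mod 163 for j=0..12):
  0:1  1:42  2:134  3:86  4:26  5:114  6:61  7:117
  8:24  9:30  10:119  11:108  12:135
Giant step factor: 42^(-13) ≡ 149 (mod 163).
Scan 161·149^i mod 163 for i = 0, 1, …:
  i=0: 161   i=1: 28   i=2: 97   i=3: 109
  i=4: 104   i=5: 11   i=6: 9   i=7: 37
  i=8: 134
Match at i=8, j=2: a = 8·13 + 2 = 106.

106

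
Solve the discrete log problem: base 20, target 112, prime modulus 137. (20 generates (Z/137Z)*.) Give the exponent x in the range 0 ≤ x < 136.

Baby-step giant-step with m = ceil(sqrt(136)) = 12.
Baby table (20^j mod 137 for j=0..11):
  0:1  1:20  2:126  3:54  4:121  5:91  6:39  7:95
  8:119  9:51  10:61  11:124
Giant step factor: 20^(-12) ≡ 49 (mod 137).
Scan 112·49^i mod 137 for i = 0, 1, …:
  i=0: 112   i=1: 8   i=2: 118   i=3: 28
  i=4: 2   i=5: 98   i=6: 7   i=7: 69
  i=8: 93   i=9: 36   i=10: 120   i=11: 126
Match at i=11, j=2: x = 11·12 + 2 = 134.

134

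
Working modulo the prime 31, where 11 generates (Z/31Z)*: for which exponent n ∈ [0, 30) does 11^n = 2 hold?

18

Successive powers of 11 modulo 31:
  11^0=1  11^1=11  11^2=28  11^3=29  11^4=9  11^5=6
  11^6=4  11^7=13  11^8=19  11^9=23  11^10=5  11^11=24
  11^12=16  11^13=21  11^14=14  11^15=30  11^16=20  11^17=3
  11^18=2
So 11^18 ≡ 2 (mod 31), giving n = 18.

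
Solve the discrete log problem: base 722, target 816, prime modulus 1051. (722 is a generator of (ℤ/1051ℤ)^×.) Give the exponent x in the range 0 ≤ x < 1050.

846

Baby-step giant-step with m = ceil(sqrt(1050)) = 33.
Baby table (722^j mod 1051 for j=0..32):
  0:1  1:722  2:1039  3:795  4:144  5:970  6:374  7:972
  8:767  9:948  10:255  11:185  12:93  13:933  14:986  15:365
  16:780  17:875  18:99  19:10  20:914  21:931  22:593  23:389
  24:241  25:587  26:261  27:313  28:21  29:448  30:799  31:930
  32:922
Giant step factor: 722^(-33) ≡ 325 (mod 1051).
Scan 816·325^i mod 1051 for i = 0, 1, …:
  i=0: 816   i=1: 348   i=2: 643   i=3: 877
  i=4: 204   i=5: 87   i=6: 949   i=7: 482
  i=8: 51   i=9: 810     …   i=24: 226
  i=25: 931
Match at i=25, j=21: x = 25·33 + 21 = 846.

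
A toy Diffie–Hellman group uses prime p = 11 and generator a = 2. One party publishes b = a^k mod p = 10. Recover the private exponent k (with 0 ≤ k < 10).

5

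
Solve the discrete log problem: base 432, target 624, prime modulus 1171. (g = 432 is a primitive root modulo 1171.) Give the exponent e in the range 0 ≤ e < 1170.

Baby-step giant-step with m = ceil(sqrt(1170)) = 35.
Baby table (432^j mod 1171 for j=0..34):
  0:1  1:432  2:435  3:560  4:694  5:32  6:943  7:1039
  8:355  9:1130  10:1024  11:901  12:460  13:821  14:1030  15:1151
  16:728  17:668  18:510  19:172  20:531  21:1047  22:298  23:1097
  24:820  25:598  26:716  27:168  28:1145  29:478  30:400  31:663
  32:692  33:339  34:73
Giant step factor: 432^(-35) ≡ 665 (mod 1171).
Scan 624·665^i mod 1171 for i = 0, 1, …:
  i=0: 624   i=1: 426   i=2: 1079   i=3: 883
  i=4: 524   i=5: 673   i=6: 223   i=7: 749
  i=8: 410   i=9: 978     …   i=27: 744
  i=28: 598
Match at i=28, j=25: e = 28·35 + 25 = 1005.

1005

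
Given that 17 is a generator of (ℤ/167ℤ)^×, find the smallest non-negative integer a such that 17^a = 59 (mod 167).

165

Baby-step giant-step with m = ceil(sqrt(166)) = 13.
Baby table (17^j mod 167 for j=0..12):
  0:1  1:17  2:122  3:70  4:21  5:23  6:57  7:134
  8:107  9:149  10:28  11:142  12:76
Giant step factor: 17^(-13) ≡ 148 (mod 167).
Scan 59·148^i mod 167 for i = 0, 1, …:
  i=0: 59   i=1: 48   i=2: 90   i=3: 127
  i=4: 92   i=5: 89   i=6: 146   i=7: 65
  i=8: 101   i=9: 85   i=10: 55   i=11: 124
  i=12: 149
Match at i=12, j=9: a = 12·13 + 9 = 165.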